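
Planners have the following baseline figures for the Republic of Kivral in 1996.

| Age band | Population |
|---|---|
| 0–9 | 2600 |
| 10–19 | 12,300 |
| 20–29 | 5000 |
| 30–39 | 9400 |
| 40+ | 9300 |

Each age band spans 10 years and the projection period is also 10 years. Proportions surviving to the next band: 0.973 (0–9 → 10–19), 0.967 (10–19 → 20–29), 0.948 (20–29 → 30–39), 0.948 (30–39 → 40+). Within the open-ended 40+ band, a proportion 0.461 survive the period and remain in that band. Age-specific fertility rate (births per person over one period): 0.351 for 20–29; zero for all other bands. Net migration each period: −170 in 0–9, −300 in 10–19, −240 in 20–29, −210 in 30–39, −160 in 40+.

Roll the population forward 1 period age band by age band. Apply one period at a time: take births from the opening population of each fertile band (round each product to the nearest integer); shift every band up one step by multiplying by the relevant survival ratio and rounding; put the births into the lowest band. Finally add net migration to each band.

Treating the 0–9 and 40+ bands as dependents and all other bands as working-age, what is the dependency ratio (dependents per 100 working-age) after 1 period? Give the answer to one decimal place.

(Groups numbered youngest = 1 to oldest = 5.)
— Period 1 —
Births: 5000 * 0.351 = 1755
Group 2: 2600 * 0.973 = 2530
Group 3: 12300 * 0.967 = 11894
Group 4: 5000 * 0.948 = 4740
Group 5: 9400 * 0.948 + 9300 * 0.461 = 8911 + 4287 = 13198
Net migration: Group 1 − 170 → 1585; Group 2 − 300 → 2230; Group 3 − 240 → 11654; Group 4 − 210 → 4530; Group 5 − 160 → 13038
→ [1585, 2230, 11654, 4530, 13038]
Dependents (band 0–9 + band 40+) = 1585 + 13038 = 14623; working-age = 18414; ratio = 14623/18414 × 100 = 79.4

79.4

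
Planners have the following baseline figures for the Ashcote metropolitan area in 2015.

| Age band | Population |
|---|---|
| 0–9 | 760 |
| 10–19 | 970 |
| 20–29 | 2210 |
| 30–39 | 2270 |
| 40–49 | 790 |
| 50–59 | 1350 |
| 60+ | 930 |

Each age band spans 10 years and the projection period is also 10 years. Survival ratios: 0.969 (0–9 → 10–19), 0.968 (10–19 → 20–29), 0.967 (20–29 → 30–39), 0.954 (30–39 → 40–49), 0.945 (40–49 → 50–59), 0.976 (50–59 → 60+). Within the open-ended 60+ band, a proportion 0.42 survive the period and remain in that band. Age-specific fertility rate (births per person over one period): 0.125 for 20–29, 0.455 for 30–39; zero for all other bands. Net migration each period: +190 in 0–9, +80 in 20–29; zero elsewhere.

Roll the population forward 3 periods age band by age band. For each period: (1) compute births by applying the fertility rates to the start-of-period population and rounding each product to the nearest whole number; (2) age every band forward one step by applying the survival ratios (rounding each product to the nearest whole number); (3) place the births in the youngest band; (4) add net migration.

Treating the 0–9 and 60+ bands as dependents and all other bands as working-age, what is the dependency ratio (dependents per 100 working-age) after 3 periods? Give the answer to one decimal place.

52.5

[period 1]
Births: 2210 × 0.125 = 276  |  2270 × 0.455 = 1033 → 1309
10–19: 760 × 0.969 = 736
20–29: 970 × 0.968 = 939
30–39: 2210 × 0.967 = 2137
40–49: 2270 × 0.954 = 2166
50–59: 790 × 0.945 = 747
60+: 1350 × 0.976 + 930 × 0.42 = 1318 + 391 = 1709
Net migration: 0–9 + 190 → 1499; 20–29 + 80 → 1019
Population now: 0–9=1499, 10–19=736, 20–29=1019, 30–39=2137, 40–49=2166, 50–59=747, 60+=1709
[period 2]
Births: 1019 × 0.125 = 127  |  2137 × 0.455 = 972 → 1099
10–19: 1499 × 0.969 = 1453
20–29: 736 × 0.968 = 712
30–39: 1019 × 0.967 = 985
40–49: 2137 × 0.954 = 2039
50–59: 2166 × 0.945 = 2047
60+: 747 × 0.976 + 1709 × 0.42 = 729 + 718 = 1447
Net migration: 0–9 + 190 → 1289; 20–29 + 80 → 792
Population now: 0–9=1289, 10–19=1453, 20–29=792, 30–39=985, 40–49=2039, 50–59=2047, 60+=1447
[period 3]
Births: 792 × 0.125 = 99  |  985 × 0.455 = 448 → 547
10–19: 1289 × 0.969 = 1249
20–29: 1453 × 0.968 = 1407
30–39: 792 × 0.967 = 766
40–49: 985 × 0.954 = 940
50–59: 2039 × 0.945 = 1927
60+: 2047 × 0.976 + 1447 × 0.42 = 1998 + 608 = 2606
Net migration: 0–9 + 190 → 737; 20–29 + 80 → 1487
Population now: 0–9=737, 10–19=1249, 20–29=1487, 30–39=766, 40–49=940, 50–59=1927, 60+=2606
Dependents (band 0–9 + band 60+) = 737 + 2606 = 3343; working-age = 6369; ratio = 3343/6369 × 100 = 52.5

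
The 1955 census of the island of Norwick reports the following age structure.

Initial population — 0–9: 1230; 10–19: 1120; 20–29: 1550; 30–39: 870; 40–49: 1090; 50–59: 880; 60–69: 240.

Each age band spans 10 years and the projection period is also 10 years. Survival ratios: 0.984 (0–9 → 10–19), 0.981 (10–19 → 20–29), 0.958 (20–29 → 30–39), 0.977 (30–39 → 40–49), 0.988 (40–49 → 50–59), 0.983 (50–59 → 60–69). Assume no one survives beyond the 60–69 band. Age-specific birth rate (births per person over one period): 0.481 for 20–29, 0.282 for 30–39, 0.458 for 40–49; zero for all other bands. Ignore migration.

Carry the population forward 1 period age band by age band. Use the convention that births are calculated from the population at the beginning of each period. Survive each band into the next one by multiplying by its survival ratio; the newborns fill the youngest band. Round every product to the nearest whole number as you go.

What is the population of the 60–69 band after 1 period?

[period 1]
Births: 1550 × 0.481 = 746 ; 870 × 0.282 = 245 ; 1090 × 0.458 = 499 → total 1490
10–19: 1230 × 0.984 = 1210
20–29: 1120 × 0.981 = 1099
30–39: 1550 × 0.958 = 1485
40–49: 870 × 0.977 = 850
50–59: 1090 × 0.988 = 1077
60–69: 880 × 0.983 = 865
Population now: 0–9=1490, 10–19=1210, 20–29=1099, 30–39=1485, 40–49=850, 50–59=1077, 60–69=865

865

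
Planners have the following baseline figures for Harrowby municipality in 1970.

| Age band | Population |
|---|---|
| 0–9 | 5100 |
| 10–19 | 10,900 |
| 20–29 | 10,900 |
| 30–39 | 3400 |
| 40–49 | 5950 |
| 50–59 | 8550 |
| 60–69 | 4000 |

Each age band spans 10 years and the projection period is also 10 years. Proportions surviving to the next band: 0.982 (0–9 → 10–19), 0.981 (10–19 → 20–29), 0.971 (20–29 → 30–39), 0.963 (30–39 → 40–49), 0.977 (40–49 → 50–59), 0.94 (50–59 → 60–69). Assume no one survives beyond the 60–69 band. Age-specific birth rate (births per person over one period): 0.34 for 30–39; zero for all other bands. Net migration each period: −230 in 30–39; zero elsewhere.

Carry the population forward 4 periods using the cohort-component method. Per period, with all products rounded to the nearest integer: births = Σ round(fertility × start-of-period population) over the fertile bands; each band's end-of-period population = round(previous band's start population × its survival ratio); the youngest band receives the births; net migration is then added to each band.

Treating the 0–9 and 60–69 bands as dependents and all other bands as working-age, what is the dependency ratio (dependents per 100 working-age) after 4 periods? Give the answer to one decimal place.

[period 1]
Births: 3400 × 0.34 = 1156
10–19: 5100 × 0.982 = 5008
20–29: 10900 × 0.981 = 10693
30–39: 10900 × 0.971 = 10584
40–49: 3400 × 0.963 = 3274
50–59: 5950 × 0.977 = 5813
60–69: 8550 × 0.94 = 8037
Net migration: 30–39 − 230 → 10354
End of period: [1156, 5008, 10693, 10354, 3274, 5813, 8037]
[period 2]
Births: 10354 × 0.34 = 3520
10–19: 1156 × 0.982 = 1135
20–29: 5008 × 0.981 = 4913
30–39: 10693 × 0.971 = 10383
40–49: 10354 × 0.963 = 9971
50–59: 3274 × 0.977 = 3199
60–69: 5813 × 0.94 = 5464
Net migration: 30–39 − 230 → 10153
End of period: [3520, 1135, 4913, 10153, 9971, 3199, 5464]
[period 3]
Births: 10153 × 0.34 = 3452
10–19: 3520 × 0.982 = 3457
20–29: 1135 × 0.981 = 1113
30–39: 4913 × 0.971 = 4771
40–49: 10153 × 0.963 = 9777
50–59: 9971 × 0.977 = 9742
60–69: 3199 × 0.94 = 3007
Net migration: 30–39 − 230 → 4541
End of period: [3452, 3457, 1113, 4541, 9777, 9742, 3007]
[period 4]
Births: 4541 × 0.34 = 1544
10–19: 3452 × 0.982 = 3390
20–29: 3457 × 0.981 = 3391
30–39: 1113 × 0.971 = 1081
40–49: 4541 × 0.963 = 4373
50–59: 9777 × 0.977 = 9552
60–69: 9742 × 0.94 = 9157
Net migration: 30–39 − 230 → 851
End of period: [1544, 3390, 3391, 851, 4373, 9552, 9157]
Dependents (band 0–9 + band 60–69) = 1544 + 9157 = 10701; working-age = 21557; ratio = 10701/21557 × 100 = 49.6

49.6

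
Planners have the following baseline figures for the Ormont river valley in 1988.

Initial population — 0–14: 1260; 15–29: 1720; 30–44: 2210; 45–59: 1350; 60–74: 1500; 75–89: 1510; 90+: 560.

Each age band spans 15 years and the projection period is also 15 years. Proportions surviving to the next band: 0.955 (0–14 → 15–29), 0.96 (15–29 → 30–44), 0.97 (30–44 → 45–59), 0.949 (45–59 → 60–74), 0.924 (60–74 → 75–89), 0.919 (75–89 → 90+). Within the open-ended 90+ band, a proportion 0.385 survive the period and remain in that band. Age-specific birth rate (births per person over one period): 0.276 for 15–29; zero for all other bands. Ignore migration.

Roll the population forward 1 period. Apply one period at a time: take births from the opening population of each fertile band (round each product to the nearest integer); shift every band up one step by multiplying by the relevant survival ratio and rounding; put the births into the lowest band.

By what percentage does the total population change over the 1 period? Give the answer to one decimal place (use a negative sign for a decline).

-3.6

Period 1.
Births: 1720 * 0.276 = 475
15–29: 1260 * 0.955 = 1203
30–44: 1720 * 0.96 = 1651
45–59: 2210 * 0.97 = 2144
60–74: 1350 * 0.949 = 1281
75–89: 1500 * 0.924 = 1386
90+: 1510 * 0.919 + 560 * 0.385 = 1388 + 216 = 1604
→ [475, 1203, 1651, 2144, 1281, 1386, 1604]
Total: 10110 → 9744; change = -366; percentage change = -3.6%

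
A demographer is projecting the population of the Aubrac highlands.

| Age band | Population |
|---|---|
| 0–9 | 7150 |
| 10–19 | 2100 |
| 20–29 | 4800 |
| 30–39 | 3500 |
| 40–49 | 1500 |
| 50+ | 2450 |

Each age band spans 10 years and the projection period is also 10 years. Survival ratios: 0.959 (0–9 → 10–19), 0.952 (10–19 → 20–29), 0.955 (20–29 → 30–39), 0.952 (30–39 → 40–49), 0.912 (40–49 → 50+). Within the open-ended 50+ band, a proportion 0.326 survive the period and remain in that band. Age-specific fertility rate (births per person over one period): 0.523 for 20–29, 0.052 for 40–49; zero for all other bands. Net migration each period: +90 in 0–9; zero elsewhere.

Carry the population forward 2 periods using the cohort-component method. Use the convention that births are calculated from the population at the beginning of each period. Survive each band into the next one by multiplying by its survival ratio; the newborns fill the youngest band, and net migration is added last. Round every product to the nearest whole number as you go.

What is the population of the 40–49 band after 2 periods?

Call the groups 1 to 6, youngest first.
[period 1]
Births: 4800 * 0.523 = 2510  |  1500 * 0.052 = 78 → total 2588
Group 2: 7150 * 0.959 = 6857
Group 3: 2100 * 0.952 = 1999
Group 4: 4800 * 0.955 = 4584
Group 5: 3500 * 0.952 = 3332
Group 6: 1500 * 0.912 + 2450 * 0.326 = 1368 + 799 = 2167
Net migration: Group 1 + 90 → 2678
Population now: 0–9=2678, 10–19=6857, 20–29=1999, 30–39=4584, 40–49=3332, 50+=2167
[period 2]
Births: 1999 * 0.523 = 1045  |  3332 * 0.052 = 173 → total 1218
Group 2: 2678 * 0.959 = 2568
Group 3: 6857 * 0.952 = 6528
Group 4: 1999 * 0.955 = 1909
Group 5: 4584 * 0.952 = 4364
Group 6: 3332 * 0.912 + 2167 * 0.326 = 3039 + 706 = 3745
Net migration: Group 1 + 90 → 1308
Population now: 0–9=1308, 10–19=2568, 20–29=6528, 30–39=1909, 40–49=4364, 50+=3745

4364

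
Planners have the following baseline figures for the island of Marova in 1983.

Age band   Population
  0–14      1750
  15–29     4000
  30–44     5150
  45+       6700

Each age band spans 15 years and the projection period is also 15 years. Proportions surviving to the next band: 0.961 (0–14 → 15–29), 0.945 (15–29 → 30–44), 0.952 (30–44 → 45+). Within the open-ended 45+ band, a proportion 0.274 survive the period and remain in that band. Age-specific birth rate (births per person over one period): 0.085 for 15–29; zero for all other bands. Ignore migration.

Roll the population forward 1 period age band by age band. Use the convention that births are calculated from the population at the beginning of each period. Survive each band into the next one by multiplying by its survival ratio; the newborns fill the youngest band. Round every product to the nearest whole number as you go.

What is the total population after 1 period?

— Period 1 —
Births: 4000 × 0.085 = 340
15–29: 1750 × 0.961 = 1682
30–44: 4000 × 0.945 = 3780
45+: 5150 × 0.952 + 6700 × 0.274 = 4903 + 1836 = 6739
Population now: 0–14=340, 15–29=1682, 30–44=3780, 45+=6739
Total after period 1: 340 + 1682 + 3780 + 6739 = 12541

12541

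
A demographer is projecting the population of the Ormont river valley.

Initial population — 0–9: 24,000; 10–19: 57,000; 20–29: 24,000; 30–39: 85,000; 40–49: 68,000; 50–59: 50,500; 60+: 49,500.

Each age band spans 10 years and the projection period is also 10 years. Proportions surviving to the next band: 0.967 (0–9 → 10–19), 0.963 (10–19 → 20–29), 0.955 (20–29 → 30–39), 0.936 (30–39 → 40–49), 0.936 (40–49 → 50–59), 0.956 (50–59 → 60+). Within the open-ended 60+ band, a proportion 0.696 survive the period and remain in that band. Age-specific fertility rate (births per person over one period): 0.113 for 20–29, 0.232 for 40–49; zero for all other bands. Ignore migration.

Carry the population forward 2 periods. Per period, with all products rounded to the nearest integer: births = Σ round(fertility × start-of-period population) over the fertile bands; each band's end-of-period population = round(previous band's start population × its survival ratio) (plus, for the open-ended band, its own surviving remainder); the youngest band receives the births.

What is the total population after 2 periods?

331657

Period 1.
Births: 24000 × 0.113 = 2712  |  68000 × 0.232 = 15776 → 18488
10–19: 24000 × 0.967 = 23208
20–29: 57000 × 0.963 = 54891
30–39: 24000 × 0.955 = 22920
40–49: 85000 × 0.936 = 79560
50–59: 68000 × 0.936 = 63648
60+: 50500 × 0.956 + 49500 × 0.696 = 48278 + 34452 = 82730
→ [18488, 23208, 54891, 22920, 79560, 63648, 82730]
Period 2.
Births: 54891 × 0.113 = 6203  |  79560 × 0.232 = 18458 → 24661
10–19: 18488 × 0.967 = 17878
20–29: 23208 × 0.963 = 22349
30–39: 54891 × 0.955 = 52421
40–49: 22920 × 0.936 = 21453
50–59: 79560 × 0.936 = 74468
60+: 63648 × 0.956 + 82730 × 0.696 = 60847 + 57580 = 118427
→ [24661, 17878, 22349, 52421, 21453, 74468, 118427]
Total after period 2: 24661 + 17878 + 22349 + 52421 + 21453 + 74468 + 118427 = 331657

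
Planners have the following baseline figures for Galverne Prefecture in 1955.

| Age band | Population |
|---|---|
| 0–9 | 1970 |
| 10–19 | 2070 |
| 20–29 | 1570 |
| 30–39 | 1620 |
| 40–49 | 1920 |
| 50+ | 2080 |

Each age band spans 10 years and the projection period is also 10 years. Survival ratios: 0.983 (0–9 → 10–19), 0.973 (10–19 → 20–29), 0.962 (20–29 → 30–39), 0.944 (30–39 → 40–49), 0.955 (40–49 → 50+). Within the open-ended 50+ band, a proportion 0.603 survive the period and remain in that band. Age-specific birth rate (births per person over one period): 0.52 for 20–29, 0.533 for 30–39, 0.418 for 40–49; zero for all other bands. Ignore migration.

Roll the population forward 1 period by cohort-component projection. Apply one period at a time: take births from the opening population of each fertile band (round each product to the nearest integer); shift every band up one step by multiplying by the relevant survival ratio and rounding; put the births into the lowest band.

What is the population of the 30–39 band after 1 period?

1510

(Bands numbered youngest = 1 to oldest = 6.)
Period 1.
Births: 1570 × 0.52 = 816, 1620 × 0.533 = 863, 1920 × 0.418 = 803 — total 2482
Band 2: 1970 × 0.983 = 1937
Band 3: 2070 × 0.973 = 2014
Band 4: 1570 × 0.962 = 1510
Band 5: 1620 × 0.944 = 1529
Band 6: 1920 × 0.955 + 2080 × 0.603 = 1834 + 1254 = 3088
Population now: 0–9=2482, 10–19=1937, 20–29=2014, 30–39=1510, 40–49=1529, 50+=3088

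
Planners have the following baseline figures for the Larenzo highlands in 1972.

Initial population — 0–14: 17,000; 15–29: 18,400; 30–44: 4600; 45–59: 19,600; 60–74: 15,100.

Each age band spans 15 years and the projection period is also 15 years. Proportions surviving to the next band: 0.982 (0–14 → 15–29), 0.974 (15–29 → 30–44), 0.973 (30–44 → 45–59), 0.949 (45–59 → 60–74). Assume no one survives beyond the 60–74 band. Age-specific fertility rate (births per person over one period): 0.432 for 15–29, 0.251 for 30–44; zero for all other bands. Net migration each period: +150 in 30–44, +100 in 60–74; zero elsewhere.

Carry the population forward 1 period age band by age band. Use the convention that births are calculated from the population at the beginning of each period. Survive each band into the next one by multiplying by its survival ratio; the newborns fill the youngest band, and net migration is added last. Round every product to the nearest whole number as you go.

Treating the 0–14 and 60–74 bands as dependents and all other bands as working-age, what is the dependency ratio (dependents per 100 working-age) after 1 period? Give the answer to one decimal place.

Period 1.
Births: 18400 × 0.432 = 7949, 4600 × 0.251 = 1155 → total 9104
15–29: 17000 × 0.982 = 16694
30–44: 18400 × 0.974 = 17922
45–59: 4600 × 0.973 = 4476
60–74: 19600 × 0.949 = 18600
Net migration: 30–44 + 150 → 18072; 60–74 + 100 → 18700
→ [9104, 16694, 18072, 4476, 18700]
Dependents (band 0–14 + band 60–74) = 9104 + 18700 = 27804; working-age = 39242; ratio = 27804/39242 × 100 = 70.9

70.9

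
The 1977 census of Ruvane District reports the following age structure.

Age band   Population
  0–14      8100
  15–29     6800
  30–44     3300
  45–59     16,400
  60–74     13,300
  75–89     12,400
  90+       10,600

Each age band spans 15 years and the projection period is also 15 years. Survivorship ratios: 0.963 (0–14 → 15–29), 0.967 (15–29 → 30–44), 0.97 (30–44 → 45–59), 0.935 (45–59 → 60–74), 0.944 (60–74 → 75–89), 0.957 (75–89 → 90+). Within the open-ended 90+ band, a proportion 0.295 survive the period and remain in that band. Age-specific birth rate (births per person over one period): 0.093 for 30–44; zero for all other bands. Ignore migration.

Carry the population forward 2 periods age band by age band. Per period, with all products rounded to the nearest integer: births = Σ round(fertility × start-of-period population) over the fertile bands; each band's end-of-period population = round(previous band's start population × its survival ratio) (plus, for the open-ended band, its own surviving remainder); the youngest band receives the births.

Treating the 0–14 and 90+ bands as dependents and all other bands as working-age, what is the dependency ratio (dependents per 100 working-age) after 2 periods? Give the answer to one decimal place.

53.8

Period 1.
Births: 3300 × 0.093 = 307
15–29: 8100 × 0.963 = 7800
30–44: 6800 × 0.967 = 6576
45–59: 3300 × 0.97 = 3201
60–74: 16400 × 0.935 = 15334
75–89: 13300 × 0.944 = 12555
90+: 12400 × 0.957 + 10600 × 0.295 = 11867 + 3127 = 14994
Giving 307 / 7800 / 6576 / 3201 / 15334 / 12555 / 14994.
Period 2.
Births: 6576 × 0.093 = 612
15–29: 307 × 0.963 = 296
30–44: 7800 × 0.967 = 7543
45–59: 6576 × 0.97 = 6379
60–74: 3201 × 0.935 = 2993
75–89: 15334 × 0.944 = 14475
90+: 12555 × 0.957 + 14994 × 0.295 = 12015 + 4423 = 16438
Giving 612 / 296 / 7543 / 6379 / 2993 / 14475 / 16438.
Dependents (band 0–14 + band 90+) = 612 + 16438 = 17050; working-age = 31686; ratio = 17050/31686 × 100 = 53.8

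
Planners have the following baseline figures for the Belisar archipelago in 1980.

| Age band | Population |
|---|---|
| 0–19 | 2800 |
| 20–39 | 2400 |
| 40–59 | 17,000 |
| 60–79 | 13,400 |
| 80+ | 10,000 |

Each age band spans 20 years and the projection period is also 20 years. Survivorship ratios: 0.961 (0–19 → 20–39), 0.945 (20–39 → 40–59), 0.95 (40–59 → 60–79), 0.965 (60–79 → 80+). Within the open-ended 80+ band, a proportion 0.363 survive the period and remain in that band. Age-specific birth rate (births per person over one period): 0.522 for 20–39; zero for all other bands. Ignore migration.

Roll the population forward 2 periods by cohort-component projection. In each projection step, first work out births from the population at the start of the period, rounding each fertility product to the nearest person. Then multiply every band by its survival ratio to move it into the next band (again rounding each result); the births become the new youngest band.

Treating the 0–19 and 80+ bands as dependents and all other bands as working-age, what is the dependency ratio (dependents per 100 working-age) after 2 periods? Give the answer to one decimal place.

Numbering the bands 1..5 from youngest to oldest:
[period 1]
Births: 2400 × 0.522 = 1253
Band 2: 2800 × 0.961 = 2691
Band 3: 2400 × 0.945 = 2268
Band 4: 17000 × 0.95 = 16150
Band 5: 13400 × 0.965 + 10000 × 0.363 = 12931 + 3630 = 16561
End of period: [1253, 2691, 2268, 16150, 16561]
[period 2]
Births: 2691 × 0.522 = 1405
Band 2: 1253 × 0.961 = 1204
Band 3: 2691 × 0.945 = 2543
Band 4: 2268 × 0.95 = 2155
Band 5: 16150 × 0.965 + 16561 × 0.363 = 15585 + 6012 = 21597
End of period: [1405, 1204, 2543, 2155, 21597]
Dependents (band 0–19 + band 80+) = 1405 + 21597 = 23002; working-age = 5902; ratio = 23002/5902 × 100 = 389.7

389.7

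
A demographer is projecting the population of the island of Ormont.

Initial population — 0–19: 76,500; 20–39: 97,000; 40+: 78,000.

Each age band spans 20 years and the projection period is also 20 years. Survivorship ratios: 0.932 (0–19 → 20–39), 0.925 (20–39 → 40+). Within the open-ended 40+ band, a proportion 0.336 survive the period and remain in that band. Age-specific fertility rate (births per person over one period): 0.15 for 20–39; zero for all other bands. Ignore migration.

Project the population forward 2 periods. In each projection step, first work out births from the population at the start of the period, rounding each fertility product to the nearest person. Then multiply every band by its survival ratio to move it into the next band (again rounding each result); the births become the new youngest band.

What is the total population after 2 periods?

129160

— Period 1 —
Births: 97000 * 0.15 = 14550
20–39: 76500 * 0.932 = 71298
40+: 97000 * 0.925 + 78000 * 0.336 = 89725 + 26208 = 115933
Population now: 0–19=14550, 20–39=71298, 40+=115933
— Period 2 —
Births: 71298 * 0.15 = 10695
20–39: 14550 * 0.932 = 13561
40+: 71298 * 0.925 + 115933 * 0.336 = 65951 + 38953 = 104904
Population now: 0–19=10695, 20–39=13561, 40+=104904
Total after period 2: 10695 + 13561 + 104904 = 129160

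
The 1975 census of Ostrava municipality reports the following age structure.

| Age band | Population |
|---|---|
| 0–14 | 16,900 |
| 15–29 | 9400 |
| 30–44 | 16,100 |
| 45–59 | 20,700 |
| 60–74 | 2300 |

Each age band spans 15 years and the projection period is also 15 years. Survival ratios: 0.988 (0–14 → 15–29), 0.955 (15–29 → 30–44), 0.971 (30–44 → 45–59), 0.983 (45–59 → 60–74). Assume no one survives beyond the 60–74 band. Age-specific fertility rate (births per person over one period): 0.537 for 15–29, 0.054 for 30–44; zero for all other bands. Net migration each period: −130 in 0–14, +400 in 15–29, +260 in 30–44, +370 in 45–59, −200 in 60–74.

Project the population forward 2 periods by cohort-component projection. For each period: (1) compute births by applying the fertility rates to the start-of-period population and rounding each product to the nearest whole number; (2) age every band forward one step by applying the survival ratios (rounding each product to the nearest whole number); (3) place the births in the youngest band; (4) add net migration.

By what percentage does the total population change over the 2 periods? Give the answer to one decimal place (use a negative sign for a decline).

-12.7

[period 1]
Births: 9400 × 0.537 = 5048, 16100 × 0.054 = 869 ⇒ total 5917
15–29: 16900 × 0.988 = 16697
30–44: 9400 × 0.955 = 8977
45–59: 16100 × 0.971 = 15633
60–74: 20700 × 0.983 = 20348
Net migration: 0–14 − 130 → 5787; 15–29 + 400 → 17097; 30–44 + 260 → 9237; 45–59 + 370 → 16003; 60–74 − 200 → 20148
→ [5787, 17097, 9237, 16003, 20148]
[period 2]
Births: 17097 × 0.537 = 9181, 9237 × 0.054 = 499 ⇒ total 9680
15–29: 5787 × 0.988 = 5718
30–44: 17097 × 0.955 = 16328
45–59: 9237 × 0.971 = 8969
60–74: 16003 × 0.983 = 15731
Net migration: 0–14 − 130 → 9550; 15–29 + 400 → 6118; 30–44 + 260 → 16588; 45–59 + 370 → 9339; 60–74 − 200 → 15531
→ [9550, 6118, 16588, 9339, 15531]
Total: 65400 → 57126; change = -8274; percentage change = -12.7%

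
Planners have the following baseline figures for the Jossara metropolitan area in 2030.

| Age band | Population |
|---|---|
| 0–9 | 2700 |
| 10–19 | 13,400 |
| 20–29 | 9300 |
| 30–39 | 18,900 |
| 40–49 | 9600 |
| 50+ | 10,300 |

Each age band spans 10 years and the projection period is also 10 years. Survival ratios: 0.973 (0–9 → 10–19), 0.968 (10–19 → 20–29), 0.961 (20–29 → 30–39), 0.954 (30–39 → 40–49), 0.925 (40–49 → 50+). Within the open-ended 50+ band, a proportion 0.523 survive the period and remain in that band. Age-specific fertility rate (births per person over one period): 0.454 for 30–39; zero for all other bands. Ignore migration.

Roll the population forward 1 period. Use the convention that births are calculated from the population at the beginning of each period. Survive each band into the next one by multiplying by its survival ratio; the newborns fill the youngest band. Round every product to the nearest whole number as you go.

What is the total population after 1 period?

65414

Call the groups 1 to 6, youngest first.
After projecting period 1:
Births: 18900 * 0.454 = 8581
Group 2: 2700 * 0.973 = 2627
Group 3: 13400 * 0.968 = 12971
Group 4: 9300 * 0.961 = 8937
Group 5: 18900 * 0.954 = 18031
Group 6: 9600 * 0.925 + 10300 * 0.523 = 8880 + 5387 = 14267
Giving 8581 / 2627 / 12971 / 8937 / 18031 / 14267.
Total after period 1: 8581 + 2627 + 12971 + 8937 + 18031 + 14267 = 65414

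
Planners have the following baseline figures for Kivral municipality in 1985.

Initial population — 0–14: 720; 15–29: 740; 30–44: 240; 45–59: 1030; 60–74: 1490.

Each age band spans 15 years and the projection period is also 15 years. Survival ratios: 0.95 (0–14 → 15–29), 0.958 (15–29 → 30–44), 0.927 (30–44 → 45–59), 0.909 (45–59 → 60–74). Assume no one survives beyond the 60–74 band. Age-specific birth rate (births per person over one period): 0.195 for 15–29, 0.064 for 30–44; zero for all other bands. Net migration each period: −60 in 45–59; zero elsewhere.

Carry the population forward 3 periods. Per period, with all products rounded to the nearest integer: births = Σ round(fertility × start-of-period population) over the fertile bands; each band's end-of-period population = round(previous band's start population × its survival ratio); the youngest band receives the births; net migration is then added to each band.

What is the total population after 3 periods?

1475

Call the groups 1 to 5, youngest first.
[period 1]
Births: 740 × 0.195 = 144 ; 240 × 0.064 = 15 → total 159
Group 2: 720 × 0.95 = 684
Group 3: 740 × 0.958 = 709
Group 4: 240 × 0.927 = 222
Group 5: 1030 × 0.909 = 936
Net migration: Group 4 − 60 → 162
Giving 159 / 684 / 709 / 162 / 936.
[period 2]
Births: 684 × 0.195 = 133 ; 709 × 0.064 = 45 → total 178
Group 2: 159 × 0.95 = 151
Group 3: 684 × 0.958 = 655
Group 4: 709 × 0.927 = 657
Group 5: 162 × 0.909 = 147
Net migration: Group 4 − 60 → 597
Giving 178 / 151 / 655 / 597 / 147.
[period 3]
Births: 151 × 0.195 = 29 ; 655 × 0.064 = 42 → total 71
Group 2: 178 × 0.95 = 169
Group 3: 151 × 0.958 = 145
Group 4: 655 × 0.927 = 607
Group 5: 597 × 0.909 = 543
Net migration: Group 4 − 60 → 547
Giving 71 / 169 / 145 / 547 / 543.
Total after period 3: 71 + 169 + 145 + 547 + 543 = 1475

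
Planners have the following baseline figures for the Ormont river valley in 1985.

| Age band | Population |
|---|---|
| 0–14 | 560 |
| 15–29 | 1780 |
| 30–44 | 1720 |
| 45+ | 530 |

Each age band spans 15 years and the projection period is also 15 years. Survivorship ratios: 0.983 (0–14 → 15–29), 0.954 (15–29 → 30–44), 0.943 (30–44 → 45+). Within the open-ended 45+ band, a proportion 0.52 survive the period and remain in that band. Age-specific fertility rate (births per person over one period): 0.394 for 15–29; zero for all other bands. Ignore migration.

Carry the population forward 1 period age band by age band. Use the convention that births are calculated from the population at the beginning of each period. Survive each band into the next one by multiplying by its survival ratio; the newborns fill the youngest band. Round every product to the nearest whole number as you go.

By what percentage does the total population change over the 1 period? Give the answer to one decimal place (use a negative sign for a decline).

— Period 1 —
Births: 1780 × 0.394 = 701
15–29: 560 × 0.983 = 550
30–44: 1780 × 0.954 = 1698
45+: 1720 × 0.943 + 530 × 0.52 = 1622 + 276 = 1898
End of period: [701, 550, 1698, 1898]
Total: 4590 → 4847; change = 257; percentage change = 5.6%

5.6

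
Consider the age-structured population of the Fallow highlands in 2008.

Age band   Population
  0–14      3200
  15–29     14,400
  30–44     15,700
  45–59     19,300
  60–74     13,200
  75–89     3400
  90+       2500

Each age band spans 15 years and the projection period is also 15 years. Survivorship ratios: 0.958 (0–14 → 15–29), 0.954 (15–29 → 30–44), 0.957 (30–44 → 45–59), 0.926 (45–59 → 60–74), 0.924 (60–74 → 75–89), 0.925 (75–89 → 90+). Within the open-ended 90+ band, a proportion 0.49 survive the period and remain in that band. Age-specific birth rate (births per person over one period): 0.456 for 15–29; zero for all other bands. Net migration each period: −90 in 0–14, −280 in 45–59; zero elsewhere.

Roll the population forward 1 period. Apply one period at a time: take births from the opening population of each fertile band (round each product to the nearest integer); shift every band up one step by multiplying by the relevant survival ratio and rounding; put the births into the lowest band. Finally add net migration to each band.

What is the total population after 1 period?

72464

Period 1.
Births: 14400 * 0.456 = 6566
15–29: 3200 * 0.958 = 3066
30–44: 14400 * 0.954 = 13738
45–59: 15700 * 0.957 = 15025
60–74: 19300 * 0.926 = 17872
75–89: 13200 * 0.924 = 12197
90+: 3400 * 0.925 + 2500 * 0.49 = 3145 + 1225 = 4370
Net migration: 0–14 − 90 → 6476; 45–59 − 280 → 14745
End of period: [6476, 3066, 13738, 14745, 17872, 12197, 4370]
Total after period 1: 6476 + 3066 + 13738 + 14745 + 17872 + 12197 + 4370 = 72464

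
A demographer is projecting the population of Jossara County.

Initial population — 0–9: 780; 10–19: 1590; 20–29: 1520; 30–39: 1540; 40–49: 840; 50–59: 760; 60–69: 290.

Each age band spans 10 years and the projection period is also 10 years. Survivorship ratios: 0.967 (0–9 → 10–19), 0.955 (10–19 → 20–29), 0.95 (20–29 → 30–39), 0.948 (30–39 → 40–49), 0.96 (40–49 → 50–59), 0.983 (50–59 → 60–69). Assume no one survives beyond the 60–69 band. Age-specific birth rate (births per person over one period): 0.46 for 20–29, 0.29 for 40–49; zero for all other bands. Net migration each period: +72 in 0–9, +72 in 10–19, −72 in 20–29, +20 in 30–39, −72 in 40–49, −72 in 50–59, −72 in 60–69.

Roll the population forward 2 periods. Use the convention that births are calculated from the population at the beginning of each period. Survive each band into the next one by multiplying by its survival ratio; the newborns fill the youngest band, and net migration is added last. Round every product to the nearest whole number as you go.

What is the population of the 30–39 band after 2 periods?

(Bands numbered youngest = 1 to oldest = 7.)
— Period 1 —
Births: 1520 × 0.46 = 699 ; 840 × 0.29 = 244 → total 943
Band 2: 780 × 0.967 = 754
Band 3: 1590 × 0.955 = 1518
Band 4: 1520 × 0.95 = 1444
Band 5: 1540 × 0.948 = 1460
Band 6: 840 × 0.96 = 806
Band 7: 760 × 0.983 = 747
Net migration: Band 1 + 72 → 1015; Band 2 + 72 → 826; Band 3 − 72 → 1446; Band 4 + 20 → 1464; Band 5 − 72 → 1388; Band 6 − 72 → 734; Band 7 − 72 → 675
Giving 1015 / 826 / 1446 / 1464 / 1388 / 734 / 675.
— Period 2 —
Births: 1446 × 0.46 = 665 ; 1388 × 0.29 = 403 → total 1068
Band 2: 1015 × 0.967 = 982
Band 3: 826 × 0.955 = 789
Band 4: 1446 × 0.95 = 1374
Band 5: 1464 × 0.948 = 1388
Band 6: 1388 × 0.96 = 1332
Band 7: 734 × 0.983 = 722
Net migration: Band 1 + 72 → 1140; Band 2 + 72 → 1054; Band 3 − 72 → 717; Band 4 + 20 → 1394; Band 5 − 72 → 1316; Band 6 − 72 → 1260; Band 7 − 72 → 650
Giving 1140 / 1054 / 717 / 1394 / 1316 / 1260 / 650.

1394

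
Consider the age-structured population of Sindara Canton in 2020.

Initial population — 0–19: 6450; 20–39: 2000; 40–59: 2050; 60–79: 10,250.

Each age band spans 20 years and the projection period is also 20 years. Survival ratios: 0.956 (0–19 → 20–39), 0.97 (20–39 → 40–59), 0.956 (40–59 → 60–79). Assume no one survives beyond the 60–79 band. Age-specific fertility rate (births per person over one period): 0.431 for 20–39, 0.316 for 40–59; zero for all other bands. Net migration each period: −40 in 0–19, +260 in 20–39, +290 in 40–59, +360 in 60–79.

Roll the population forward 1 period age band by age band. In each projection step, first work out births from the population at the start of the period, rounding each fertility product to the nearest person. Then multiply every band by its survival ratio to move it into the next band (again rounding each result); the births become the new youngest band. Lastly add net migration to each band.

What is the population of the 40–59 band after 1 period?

2230

— Period 1 —
Births: 2000 * 0.431 = 862 ; 2050 * 0.316 = 648 → total 1510
20–39: 6450 * 0.956 = 6166
40–59: 2000 * 0.97 = 1940
60–79: 2050 * 0.956 = 1960
Net migration: 0–19 − 40 → 1470; 20–39 + 260 → 6426; 40–59 + 290 → 2230; 60–79 + 360 → 2320
→ [1470, 6426, 2230, 2320]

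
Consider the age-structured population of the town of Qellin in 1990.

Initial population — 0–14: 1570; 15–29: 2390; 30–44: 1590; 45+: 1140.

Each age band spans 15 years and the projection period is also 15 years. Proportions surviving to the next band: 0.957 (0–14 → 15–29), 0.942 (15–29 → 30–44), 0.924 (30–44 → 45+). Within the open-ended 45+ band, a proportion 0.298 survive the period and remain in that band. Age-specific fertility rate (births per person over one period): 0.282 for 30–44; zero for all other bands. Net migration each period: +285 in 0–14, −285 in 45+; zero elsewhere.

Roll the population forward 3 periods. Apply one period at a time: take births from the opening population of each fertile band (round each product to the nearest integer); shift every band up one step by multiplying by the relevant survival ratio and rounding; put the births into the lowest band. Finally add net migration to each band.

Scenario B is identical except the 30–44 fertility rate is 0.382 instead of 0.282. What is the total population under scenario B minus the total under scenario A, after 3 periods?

502

Call the bands 1 to 4, youngest first.
After projecting period 1:
Births: 1590 × 0.282 = 448
Band 2: 1570 × 0.957 = 1502
Band 3: 2390 × 0.942 = 2251
Band 4: 1590 × 0.924 + 1140 × 0.298 = 1469 + 340 = 1809
Net migration: Band 1 + 285 → 733; Band 4 − 285 → 1524
Giving 733 / 1502 / 2251 / 1524.
After projecting period 2:
Births: 2251 × 0.282 = 635
Band 2: 733 × 0.957 = 701
Band 3: 1502 × 0.942 = 1415
Band 4: 2251 × 0.924 + 1524 × 0.298 = 2080 + 454 = 2534
Net migration: Band 1 + 285 → 920; Band 4 − 285 → 2249
Giving 920 / 701 / 1415 / 2249.
After projecting period 3:
Births: 1415 × 0.282 = 399
Band 2: 920 × 0.957 = 880
Band 3: 701 × 0.942 = 660
Band 4: 1415 × 0.924 + 2249 × 0.298 = 1307 + 670 = 1977
Net migration: Band 1 + 285 → 684; Band 4 − 285 → 1692
Giving 684 / 880 / 660 / 1692.
Scenario A total after 3 periods: 3916
Scenario B projection —
After projecting period 1:
Births: 1590 × 0.382 = 607
Band 2: 1570 × 0.957 = 1502
Band 3: 2390 × 0.942 = 2251
Band 4: 1590 × 0.924 + 1140 × 0.298 = 1469 + 340 = 1809
Net migration: Band 1 + 285 → 892; Band 4 − 285 → 1524
Giving 892 / 1502 / 2251 / 1524.
After projecting period 2:
Births: 2251 × 0.382 = 860
Band 2: 892 × 0.957 = 854
Band 3: 1502 × 0.942 = 1415
Band 4: 2251 × 0.924 + 1524 × 0.298 = 2080 + 454 = 2534
Net migration: Band 1 + 285 → 1145; Band 4 − 285 → 2249
Giving 1145 / 854 / 1415 / 2249.
After projecting period 3:
Births: 1415 × 0.382 = 541
Band 2: 1145 × 0.957 = 1096
Band 3: 854 × 0.942 = 804
Band 4: 1415 × 0.924 + 2249 × 0.298 = 1307 + 670 = 1977
Net migration: Band 1 + 285 → 826; Band 4 − 285 → 1692
Giving 826 / 1096 / 804 / 1692.
Scenario B total after 3 periods: 4418
Difference B − A = 4418 − 3916 = 502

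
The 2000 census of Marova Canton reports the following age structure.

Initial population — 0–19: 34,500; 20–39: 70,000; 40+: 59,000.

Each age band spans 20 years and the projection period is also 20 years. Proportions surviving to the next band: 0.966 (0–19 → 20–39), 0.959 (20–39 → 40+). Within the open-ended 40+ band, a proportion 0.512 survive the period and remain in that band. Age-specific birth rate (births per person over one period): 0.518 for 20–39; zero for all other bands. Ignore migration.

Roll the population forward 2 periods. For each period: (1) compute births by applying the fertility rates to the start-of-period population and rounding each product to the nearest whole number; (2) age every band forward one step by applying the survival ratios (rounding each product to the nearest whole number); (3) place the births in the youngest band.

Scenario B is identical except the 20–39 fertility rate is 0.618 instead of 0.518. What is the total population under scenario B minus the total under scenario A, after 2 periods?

10095

(Groups numbered youngest = 1 to oldest = 3.)
[period 1]
Births: 70000 * 0.518 = 36260
Group 2: 34500 * 0.966 = 33327
Group 3: 70000 * 0.959 + 59000 * 0.512 = 67130 + 30208 = 97338
Population now: 0–19=36260, 20–39=33327, 40+=97338
[period 2]
Births: 33327 * 0.518 = 17263
Group 2: 36260 * 0.966 = 35027
Group 3: 33327 * 0.959 + 97338 * 0.512 = 31961 + 49837 = 81798
Population now: 0–19=17263, 20–39=35027, 40+=81798
Scenario A total after 2 periods: 134088
Scenario B projection —
[period 1]
Births: 70000 * 0.618 = 43260
Group 2: 34500 * 0.966 = 33327
Group 3: 70000 * 0.959 + 59000 * 0.512 = 67130 + 30208 = 97338
Population now: 0–19=43260, 20–39=33327, 40+=97338
[period 2]
Births: 33327 * 0.618 = 20596
Group 2: 43260 * 0.966 = 41789
Group 3: 33327 * 0.959 + 97338 * 0.512 = 31961 + 49837 = 81798
Population now: 0–19=20596, 20–39=41789, 40+=81798
Scenario B total after 2 periods: 144183
Difference B − A = 144183 − 134088 = 10095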